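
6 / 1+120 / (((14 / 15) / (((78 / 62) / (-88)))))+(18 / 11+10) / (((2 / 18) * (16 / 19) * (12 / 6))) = 66.34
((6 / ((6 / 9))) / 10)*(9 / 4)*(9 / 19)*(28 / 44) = 5103 / 8360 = 0.61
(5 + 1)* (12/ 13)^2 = 864/ 169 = 5.11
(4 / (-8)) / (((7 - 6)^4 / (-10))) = 5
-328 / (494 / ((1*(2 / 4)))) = -82 / 247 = -0.33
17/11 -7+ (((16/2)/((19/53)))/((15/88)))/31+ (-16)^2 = 24759692/97185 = 254.77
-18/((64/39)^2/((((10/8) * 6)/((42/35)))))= -342225/8192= -41.78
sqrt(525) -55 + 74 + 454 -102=5 * sqrt(21) + 371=393.91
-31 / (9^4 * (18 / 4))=-62 / 59049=-0.00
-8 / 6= -4 / 3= -1.33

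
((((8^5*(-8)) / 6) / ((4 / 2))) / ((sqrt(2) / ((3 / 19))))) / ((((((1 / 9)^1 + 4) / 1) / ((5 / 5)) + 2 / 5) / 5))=-7372800*sqrt(2) / 3857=-2703.32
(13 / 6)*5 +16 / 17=1201 / 102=11.77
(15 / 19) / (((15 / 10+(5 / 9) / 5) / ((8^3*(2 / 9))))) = 30720 / 551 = 55.75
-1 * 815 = -815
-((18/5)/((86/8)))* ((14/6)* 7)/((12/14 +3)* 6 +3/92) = -252448/1069625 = -0.24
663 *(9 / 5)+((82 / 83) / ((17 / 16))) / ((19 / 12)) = 1193.99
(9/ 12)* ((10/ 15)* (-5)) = -2.50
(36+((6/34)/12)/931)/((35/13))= 29628157/2215780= 13.37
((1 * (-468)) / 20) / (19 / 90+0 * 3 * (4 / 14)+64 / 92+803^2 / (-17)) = 823446 / 1334722721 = 0.00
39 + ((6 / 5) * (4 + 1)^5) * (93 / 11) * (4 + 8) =4185429 / 11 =380493.55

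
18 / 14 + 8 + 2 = 79 / 7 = 11.29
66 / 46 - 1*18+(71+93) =3391 / 23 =147.43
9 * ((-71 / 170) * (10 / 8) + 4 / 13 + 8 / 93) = -63309 / 54808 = -1.16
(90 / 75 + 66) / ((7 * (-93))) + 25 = 3859 / 155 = 24.90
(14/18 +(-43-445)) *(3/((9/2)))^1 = -8770/27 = -324.81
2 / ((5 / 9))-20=-82 / 5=-16.40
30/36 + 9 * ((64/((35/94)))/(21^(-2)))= 20466457/30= 682215.23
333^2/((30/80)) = 295704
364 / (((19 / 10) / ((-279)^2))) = 283341240 / 19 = 14912696.84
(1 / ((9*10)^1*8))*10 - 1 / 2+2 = 109 / 72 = 1.51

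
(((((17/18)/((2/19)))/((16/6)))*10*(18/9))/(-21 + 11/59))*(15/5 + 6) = -285855/9824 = -29.10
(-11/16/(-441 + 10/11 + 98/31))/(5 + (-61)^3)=-3751/541085362688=-0.00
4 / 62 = 2 / 31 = 0.06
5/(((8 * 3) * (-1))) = -5/24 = -0.21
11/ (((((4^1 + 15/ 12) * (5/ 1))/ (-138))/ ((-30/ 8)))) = 1518/ 7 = 216.86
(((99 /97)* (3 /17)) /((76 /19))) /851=297 /5613196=0.00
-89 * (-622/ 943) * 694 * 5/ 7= 192092260/ 6601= 29100.48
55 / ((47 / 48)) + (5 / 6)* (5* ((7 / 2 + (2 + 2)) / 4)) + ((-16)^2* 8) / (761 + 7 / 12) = 66.67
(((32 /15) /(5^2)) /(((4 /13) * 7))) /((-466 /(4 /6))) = -104 /1834875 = -0.00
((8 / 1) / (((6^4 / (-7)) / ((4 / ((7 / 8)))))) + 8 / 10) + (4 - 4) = 244 / 405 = 0.60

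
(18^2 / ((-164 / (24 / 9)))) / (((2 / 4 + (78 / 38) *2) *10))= -4104 / 35875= -0.11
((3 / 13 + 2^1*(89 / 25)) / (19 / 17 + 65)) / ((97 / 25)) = 40613 / 1417364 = 0.03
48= 48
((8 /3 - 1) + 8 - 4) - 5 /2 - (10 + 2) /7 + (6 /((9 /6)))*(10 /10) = 229 /42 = 5.45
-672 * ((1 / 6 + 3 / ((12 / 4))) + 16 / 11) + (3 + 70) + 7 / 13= -241372 / 143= -1687.92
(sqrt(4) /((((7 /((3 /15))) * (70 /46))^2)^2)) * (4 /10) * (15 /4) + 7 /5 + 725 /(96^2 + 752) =4722569925402627 /3206670556250000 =1.47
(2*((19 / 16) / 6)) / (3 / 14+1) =133 / 408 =0.33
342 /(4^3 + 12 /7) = 5.20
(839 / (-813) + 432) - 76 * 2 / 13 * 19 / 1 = 2206957 / 10569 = 208.81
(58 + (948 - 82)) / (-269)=-924 / 269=-3.43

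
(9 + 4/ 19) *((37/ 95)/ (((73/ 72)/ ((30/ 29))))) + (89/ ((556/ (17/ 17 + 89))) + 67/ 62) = 63053726758/ 3293097233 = 19.15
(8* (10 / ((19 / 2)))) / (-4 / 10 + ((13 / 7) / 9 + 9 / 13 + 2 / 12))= 12.66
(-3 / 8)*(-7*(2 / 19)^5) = 0.00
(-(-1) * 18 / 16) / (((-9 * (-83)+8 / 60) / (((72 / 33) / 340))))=81 / 8382836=0.00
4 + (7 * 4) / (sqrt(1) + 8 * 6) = 4.57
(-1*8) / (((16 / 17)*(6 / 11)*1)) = -187 / 12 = -15.58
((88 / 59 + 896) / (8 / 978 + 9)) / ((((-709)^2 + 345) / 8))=103574112 / 65366971135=0.00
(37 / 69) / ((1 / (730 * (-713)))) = -837310 / 3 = -279103.33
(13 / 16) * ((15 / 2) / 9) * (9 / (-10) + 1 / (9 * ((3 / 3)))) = -923 / 1728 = -0.53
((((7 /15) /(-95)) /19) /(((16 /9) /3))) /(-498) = 21 /23970400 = 0.00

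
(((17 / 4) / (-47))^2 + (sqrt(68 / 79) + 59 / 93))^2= 2112173 * sqrt(1343) / 64918092 + 1087134223520743 / 853540996237056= 2.47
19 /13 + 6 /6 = 32 /13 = 2.46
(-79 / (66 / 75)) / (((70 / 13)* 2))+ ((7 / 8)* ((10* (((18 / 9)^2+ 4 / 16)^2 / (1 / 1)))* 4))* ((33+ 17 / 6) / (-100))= -234.87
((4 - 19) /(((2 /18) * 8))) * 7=-945 /8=-118.12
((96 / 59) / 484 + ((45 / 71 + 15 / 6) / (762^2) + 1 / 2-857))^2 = 733586.48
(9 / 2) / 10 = 9 / 20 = 0.45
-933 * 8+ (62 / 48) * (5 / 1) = -7457.54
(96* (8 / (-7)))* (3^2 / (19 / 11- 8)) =25344 / 161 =157.42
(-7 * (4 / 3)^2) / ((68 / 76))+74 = 9194 / 153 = 60.09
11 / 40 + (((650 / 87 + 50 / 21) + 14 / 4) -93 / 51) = 1629381 / 138040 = 11.80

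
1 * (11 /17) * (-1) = -11 /17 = -0.65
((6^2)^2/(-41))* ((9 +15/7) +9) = -182736/287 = -636.71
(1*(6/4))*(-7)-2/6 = -65/6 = -10.83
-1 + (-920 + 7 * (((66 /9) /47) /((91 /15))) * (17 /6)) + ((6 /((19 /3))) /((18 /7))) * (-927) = -43952239 /34827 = -1262.02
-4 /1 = -4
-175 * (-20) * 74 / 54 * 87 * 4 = 15022000 / 9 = 1669111.11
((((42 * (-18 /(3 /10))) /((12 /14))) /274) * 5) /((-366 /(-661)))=-809725 /8357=-96.89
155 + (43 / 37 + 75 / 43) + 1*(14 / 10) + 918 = 8569972 / 7955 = 1077.31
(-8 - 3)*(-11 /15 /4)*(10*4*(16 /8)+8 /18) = 21901 /135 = 162.23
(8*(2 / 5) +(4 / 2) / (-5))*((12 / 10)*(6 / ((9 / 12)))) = 672 / 25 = 26.88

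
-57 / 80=-0.71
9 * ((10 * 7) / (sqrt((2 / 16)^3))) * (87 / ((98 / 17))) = 215138.25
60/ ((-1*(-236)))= 0.25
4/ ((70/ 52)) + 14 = 594/ 35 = 16.97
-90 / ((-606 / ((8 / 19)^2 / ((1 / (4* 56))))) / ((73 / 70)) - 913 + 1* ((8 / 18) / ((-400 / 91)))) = 756864000 / 7801870979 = 0.10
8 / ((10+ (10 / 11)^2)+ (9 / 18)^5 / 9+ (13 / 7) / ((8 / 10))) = 1951488 / 3208087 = 0.61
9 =9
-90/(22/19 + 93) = -1710/1789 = -0.96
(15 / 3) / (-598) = -5 / 598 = -0.01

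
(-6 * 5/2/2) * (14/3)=-35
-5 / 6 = -0.83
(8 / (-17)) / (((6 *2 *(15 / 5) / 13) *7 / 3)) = -26 / 357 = -0.07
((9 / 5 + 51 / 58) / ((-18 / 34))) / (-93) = 0.05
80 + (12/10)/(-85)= 33994/425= 79.99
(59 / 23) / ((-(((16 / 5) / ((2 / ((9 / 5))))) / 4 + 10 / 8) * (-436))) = 1475 / 493879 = 0.00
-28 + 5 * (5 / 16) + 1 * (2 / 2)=-25.44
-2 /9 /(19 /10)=-20 /171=-0.12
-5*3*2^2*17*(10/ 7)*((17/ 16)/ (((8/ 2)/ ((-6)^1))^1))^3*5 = 845650125/ 28672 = 29493.94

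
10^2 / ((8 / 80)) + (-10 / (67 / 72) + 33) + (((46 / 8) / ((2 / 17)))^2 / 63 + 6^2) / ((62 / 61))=18339715015 / 16748928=1094.98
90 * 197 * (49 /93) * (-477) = -138134430 /31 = -4455949.35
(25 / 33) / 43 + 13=18472 / 1419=13.02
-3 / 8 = -0.38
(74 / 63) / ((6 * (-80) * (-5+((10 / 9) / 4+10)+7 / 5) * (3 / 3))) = -37 / 100968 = -0.00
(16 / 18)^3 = 512 / 729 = 0.70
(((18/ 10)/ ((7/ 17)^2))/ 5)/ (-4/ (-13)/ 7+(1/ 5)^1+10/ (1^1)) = 33813/ 163135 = 0.21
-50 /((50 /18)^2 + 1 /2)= -8100 /1331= -6.09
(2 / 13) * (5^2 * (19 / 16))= 4.57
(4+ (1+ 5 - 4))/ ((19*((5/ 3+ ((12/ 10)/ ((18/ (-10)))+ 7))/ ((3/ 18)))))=1/ 152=0.01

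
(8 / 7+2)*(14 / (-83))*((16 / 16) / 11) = -0.05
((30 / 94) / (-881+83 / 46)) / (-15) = 46 / 1900821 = 0.00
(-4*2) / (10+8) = -4 / 9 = -0.44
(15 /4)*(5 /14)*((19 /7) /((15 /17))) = 1615 /392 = 4.12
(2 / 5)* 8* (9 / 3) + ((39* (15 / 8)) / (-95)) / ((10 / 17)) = 12603 / 1520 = 8.29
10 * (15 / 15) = 10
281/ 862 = 0.33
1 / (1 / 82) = 82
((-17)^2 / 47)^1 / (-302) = -289 / 14194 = -0.02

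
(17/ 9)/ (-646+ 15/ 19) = -323/ 110331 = -0.00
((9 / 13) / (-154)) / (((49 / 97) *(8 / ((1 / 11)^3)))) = -873 / 1044547504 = -0.00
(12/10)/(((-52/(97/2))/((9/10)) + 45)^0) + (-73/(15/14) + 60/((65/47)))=-4592/195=-23.55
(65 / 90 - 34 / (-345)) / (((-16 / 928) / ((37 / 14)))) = -1823027 / 14490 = -125.81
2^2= 4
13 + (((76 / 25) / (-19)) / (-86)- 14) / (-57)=14239 / 1075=13.25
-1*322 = -322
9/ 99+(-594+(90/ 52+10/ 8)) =-338011/ 572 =-590.93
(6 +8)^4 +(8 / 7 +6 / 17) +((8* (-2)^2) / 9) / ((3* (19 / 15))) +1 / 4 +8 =3127778165 / 81396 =38426.68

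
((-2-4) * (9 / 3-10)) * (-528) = -22176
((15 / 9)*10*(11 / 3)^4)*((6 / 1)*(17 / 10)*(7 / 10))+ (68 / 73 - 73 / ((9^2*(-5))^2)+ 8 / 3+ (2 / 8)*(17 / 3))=21514.63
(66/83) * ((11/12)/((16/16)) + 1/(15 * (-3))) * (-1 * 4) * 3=-3542/415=-8.53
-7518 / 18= -417.67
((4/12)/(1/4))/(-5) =-4/15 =-0.27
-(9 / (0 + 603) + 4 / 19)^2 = -82369 / 1620529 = -0.05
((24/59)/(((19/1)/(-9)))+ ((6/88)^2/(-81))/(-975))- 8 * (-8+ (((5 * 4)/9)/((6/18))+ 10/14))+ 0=634505422247/133307974800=4.76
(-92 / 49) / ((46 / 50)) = -100 / 49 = -2.04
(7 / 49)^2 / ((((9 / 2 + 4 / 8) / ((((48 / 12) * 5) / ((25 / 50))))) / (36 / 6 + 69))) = 12.24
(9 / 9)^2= 1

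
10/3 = 3.33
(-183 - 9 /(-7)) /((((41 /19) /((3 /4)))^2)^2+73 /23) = -308826365256 /121860681887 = -2.53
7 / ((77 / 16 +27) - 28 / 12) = 336 / 1415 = 0.24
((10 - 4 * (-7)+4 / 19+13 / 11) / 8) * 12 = 59.09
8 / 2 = 4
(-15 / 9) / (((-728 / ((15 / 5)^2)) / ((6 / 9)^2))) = 5 / 546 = 0.01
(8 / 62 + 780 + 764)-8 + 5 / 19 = 1536.39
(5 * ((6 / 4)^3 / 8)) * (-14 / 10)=-189 / 64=-2.95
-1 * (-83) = 83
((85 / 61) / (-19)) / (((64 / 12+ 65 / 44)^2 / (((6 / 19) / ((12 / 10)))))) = -7405200 / 17797394221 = -0.00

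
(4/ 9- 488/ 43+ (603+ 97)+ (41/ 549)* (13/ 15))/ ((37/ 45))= 244035119/ 291153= 838.17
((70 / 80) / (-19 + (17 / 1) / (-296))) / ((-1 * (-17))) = -259 / 95897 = -0.00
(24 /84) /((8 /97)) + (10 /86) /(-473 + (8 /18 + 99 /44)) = 70614161 /20384924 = 3.46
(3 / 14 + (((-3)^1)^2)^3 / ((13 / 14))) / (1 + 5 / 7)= 47641 / 104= 458.09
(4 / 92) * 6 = 6 / 23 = 0.26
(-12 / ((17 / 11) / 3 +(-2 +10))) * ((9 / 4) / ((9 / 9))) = -891 / 281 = -3.17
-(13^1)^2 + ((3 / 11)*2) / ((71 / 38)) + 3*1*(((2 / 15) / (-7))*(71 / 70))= -161462676 / 956725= -168.77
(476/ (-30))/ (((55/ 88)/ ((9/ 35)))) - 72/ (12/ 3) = -3066/ 125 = -24.53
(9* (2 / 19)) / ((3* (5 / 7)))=42 / 95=0.44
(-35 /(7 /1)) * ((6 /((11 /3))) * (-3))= 270 /11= 24.55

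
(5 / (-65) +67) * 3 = 2610 / 13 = 200.77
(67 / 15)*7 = 469 / 15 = 31.27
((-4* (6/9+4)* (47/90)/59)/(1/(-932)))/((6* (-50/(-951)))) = 97201076/199125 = 488.14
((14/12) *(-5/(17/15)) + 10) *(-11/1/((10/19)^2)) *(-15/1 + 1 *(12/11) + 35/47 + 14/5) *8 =18774888/1175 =15978.63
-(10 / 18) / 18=-5 / 162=-0.03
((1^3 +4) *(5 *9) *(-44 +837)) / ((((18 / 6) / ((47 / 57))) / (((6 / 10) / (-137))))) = -559065 / 2603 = -214.78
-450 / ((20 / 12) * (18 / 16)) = -240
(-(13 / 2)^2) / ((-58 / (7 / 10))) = 1183 / 2320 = 0.51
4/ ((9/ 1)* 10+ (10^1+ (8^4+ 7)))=4/ 4203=0.00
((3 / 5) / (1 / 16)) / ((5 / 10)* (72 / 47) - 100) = -282 / 2915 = -0.10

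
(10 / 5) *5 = 10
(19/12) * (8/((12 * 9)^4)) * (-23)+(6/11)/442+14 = 14.00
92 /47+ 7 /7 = 139 /47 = 2.96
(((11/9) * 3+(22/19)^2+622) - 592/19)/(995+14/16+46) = 1032488/1805361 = 0.57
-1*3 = -3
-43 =-43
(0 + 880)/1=880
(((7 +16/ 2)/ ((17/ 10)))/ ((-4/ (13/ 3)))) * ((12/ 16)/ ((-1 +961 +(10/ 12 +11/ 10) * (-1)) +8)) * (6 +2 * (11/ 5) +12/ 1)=-40950/ 246347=-0.17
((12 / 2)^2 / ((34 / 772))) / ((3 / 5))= 23160 / 17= 1362.35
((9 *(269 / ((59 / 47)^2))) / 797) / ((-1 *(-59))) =5347989 / 163687063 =0.03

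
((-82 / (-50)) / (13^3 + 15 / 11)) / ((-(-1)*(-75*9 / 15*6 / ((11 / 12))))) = -4961 / 1958742000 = -0.00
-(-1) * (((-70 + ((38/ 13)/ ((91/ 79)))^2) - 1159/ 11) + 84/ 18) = -7585925405/ 46183137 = -164.26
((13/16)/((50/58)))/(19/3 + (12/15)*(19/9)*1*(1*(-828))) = -1131/1670480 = -0.00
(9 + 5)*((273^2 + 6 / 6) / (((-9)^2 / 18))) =2086840 / 9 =231871.11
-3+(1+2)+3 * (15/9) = 5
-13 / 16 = -0.81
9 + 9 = 18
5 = 5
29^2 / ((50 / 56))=941.92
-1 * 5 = -5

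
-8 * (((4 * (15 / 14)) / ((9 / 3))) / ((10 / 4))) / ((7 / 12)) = -384 / 49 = -7.84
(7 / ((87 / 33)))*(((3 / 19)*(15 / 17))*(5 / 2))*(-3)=-51975 / 18734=-2.77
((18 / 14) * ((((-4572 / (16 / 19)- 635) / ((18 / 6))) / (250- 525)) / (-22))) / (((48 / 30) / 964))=-17537811 / 67760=-258.82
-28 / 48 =-7 / 12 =-0.58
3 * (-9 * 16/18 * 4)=-96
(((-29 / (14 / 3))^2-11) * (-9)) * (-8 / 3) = 32478 / 49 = 662.82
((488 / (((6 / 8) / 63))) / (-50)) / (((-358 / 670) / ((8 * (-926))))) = -10172902656 / 895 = -11366371.68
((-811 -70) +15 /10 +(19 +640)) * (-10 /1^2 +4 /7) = 2079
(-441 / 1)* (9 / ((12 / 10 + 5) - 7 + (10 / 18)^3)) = 14467005 / 2291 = 6314.71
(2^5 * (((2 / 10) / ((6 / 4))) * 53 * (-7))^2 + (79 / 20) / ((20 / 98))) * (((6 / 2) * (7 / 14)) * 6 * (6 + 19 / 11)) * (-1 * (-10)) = 54469245.25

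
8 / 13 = 0.62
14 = 14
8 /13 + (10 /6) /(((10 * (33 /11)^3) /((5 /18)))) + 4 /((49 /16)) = 3572369 /1857492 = 1.92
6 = 6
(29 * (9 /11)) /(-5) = -261 /55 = -4.75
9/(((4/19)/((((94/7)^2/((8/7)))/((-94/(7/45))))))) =-893/80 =-11.16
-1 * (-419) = 419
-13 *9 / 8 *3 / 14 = -3.13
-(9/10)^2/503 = -81/50300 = -0.00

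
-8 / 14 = -4 / 7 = -0.57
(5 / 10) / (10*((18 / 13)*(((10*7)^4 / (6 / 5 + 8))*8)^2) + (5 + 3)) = 6877 / 83013134400000110032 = 0.00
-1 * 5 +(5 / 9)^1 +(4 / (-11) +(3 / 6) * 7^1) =-1.31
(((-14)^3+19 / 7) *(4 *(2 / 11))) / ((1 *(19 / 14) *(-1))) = 307024 / 209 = 1469.01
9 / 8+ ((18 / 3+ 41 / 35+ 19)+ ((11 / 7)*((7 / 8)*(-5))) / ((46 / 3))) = 345803 / 12880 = 26.85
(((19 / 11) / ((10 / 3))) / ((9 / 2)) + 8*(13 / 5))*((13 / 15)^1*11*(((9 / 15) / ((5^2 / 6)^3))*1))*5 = 3230136 / 390625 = 8.27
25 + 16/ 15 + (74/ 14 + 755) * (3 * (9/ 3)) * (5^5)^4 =68518638610839846487/ 105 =652558462960379490.35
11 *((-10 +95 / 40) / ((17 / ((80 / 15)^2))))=-21472 / 153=-140.34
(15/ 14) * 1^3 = 15/ 14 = 1.07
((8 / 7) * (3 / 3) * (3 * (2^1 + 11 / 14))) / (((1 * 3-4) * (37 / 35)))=-2340 / 259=-9.03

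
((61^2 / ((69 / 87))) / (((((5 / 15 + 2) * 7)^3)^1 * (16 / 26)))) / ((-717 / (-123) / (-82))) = -63669655179 / 2586866212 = -24.61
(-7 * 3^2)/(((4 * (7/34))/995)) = -152235/2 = -76117.50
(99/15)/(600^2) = 11/600000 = 0.00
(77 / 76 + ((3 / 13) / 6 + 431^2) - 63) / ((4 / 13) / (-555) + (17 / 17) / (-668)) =-17004978400155 / 187853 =-90522793.89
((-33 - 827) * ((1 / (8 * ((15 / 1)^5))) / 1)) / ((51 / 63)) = -301 / 1721250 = -0.00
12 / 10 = 6 / 5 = 1.20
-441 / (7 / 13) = -819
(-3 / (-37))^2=9 / 1369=0.01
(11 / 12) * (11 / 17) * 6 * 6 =363 / 17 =21.35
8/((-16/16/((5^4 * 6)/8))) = -3750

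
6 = 6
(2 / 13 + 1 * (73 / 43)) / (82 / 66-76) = -34155 / 1379053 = -0.02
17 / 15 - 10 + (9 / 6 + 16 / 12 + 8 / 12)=-161 / 30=-5.37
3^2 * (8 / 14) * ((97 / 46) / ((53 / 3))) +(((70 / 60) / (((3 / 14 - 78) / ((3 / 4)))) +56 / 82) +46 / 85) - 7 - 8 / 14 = -744151596317 / 129536571780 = -5.74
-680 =-680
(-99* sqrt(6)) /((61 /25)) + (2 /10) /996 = 1 /4980-2475* sqrt(6) /61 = -99.38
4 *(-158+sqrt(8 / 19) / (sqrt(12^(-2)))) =-632+96 *sqrt(38) / 19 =-600.85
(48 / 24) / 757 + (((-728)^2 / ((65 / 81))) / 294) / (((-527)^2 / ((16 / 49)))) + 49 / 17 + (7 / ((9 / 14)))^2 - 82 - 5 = 143756417066504 / 4172229727785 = 34.46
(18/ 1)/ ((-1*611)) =-18/ 611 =-0.03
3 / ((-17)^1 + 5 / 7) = -7 / 38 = -0.18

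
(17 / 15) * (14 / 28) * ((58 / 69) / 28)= 493 / 28980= 0.02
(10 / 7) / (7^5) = 10 / 117649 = 0.00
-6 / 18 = -1 / 3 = -0.33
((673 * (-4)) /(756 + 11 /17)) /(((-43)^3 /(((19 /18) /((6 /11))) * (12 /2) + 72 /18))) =6429842 /9204286869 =0.00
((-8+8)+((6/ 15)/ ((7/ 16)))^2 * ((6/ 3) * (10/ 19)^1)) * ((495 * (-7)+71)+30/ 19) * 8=-23880.31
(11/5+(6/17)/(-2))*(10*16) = 5504/17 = 323.76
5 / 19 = 0.26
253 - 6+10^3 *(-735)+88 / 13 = -9551701 / 13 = -734746.23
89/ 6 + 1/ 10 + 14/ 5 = 266/ 15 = 17.73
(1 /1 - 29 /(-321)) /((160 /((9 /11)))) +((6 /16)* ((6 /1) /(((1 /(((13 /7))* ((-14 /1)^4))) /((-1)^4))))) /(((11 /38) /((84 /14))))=62658296169 /18832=3327224.73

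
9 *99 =891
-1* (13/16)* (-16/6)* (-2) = -13/3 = -4.33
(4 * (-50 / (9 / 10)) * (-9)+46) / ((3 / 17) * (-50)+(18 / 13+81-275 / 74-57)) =33460284 / 210065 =159.29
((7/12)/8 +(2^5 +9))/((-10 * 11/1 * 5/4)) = -3943/13200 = -0.30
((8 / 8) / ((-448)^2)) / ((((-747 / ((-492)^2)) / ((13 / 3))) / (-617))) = 13483301 / 3123456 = 4.32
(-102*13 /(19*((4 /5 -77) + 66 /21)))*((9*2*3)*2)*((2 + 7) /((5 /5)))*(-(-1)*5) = 225552600 /48583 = 4642.62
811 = 811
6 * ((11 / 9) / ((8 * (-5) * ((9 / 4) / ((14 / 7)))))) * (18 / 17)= -44 / 255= -0.17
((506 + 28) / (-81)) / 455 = -178 / 12285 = -0.01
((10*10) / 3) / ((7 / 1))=100 / 21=4.76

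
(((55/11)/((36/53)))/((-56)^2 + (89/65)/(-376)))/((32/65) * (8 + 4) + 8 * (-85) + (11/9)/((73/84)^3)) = -20470998455375/5862585381342443244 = -0.00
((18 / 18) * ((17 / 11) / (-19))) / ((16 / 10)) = -85 / 1672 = -0.05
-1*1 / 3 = -1 / 3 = -0.33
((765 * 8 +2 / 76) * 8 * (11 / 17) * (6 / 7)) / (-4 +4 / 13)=-4750889 / 646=-7354.32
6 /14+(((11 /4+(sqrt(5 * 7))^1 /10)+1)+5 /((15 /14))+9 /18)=sqrt(35) /10+785 /84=9.94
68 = 68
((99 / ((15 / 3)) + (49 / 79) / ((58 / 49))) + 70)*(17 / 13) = 35178491 / 297830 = 118.12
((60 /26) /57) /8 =5 /988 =0.01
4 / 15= 0.27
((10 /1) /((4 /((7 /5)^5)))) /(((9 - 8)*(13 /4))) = 33614 /8125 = 4.14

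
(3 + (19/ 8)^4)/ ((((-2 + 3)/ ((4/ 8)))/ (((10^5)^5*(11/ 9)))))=1914915771484375000000000000/ 9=212768419053819444444444400.00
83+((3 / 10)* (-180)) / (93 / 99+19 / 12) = 2279 / 37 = 61.59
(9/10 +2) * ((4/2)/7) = 29/35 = 0.83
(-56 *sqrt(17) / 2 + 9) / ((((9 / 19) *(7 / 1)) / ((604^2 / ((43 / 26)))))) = 180219104 / 301-720876416 *sqrt(17) / 387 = -7081496.98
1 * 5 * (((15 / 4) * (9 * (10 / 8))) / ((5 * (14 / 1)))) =675 / 224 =3.01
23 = 23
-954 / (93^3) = -106 / 89373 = -0.00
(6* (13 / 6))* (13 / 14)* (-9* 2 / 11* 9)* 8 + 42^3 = 5595264 / 77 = 72665.77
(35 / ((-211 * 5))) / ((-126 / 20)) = 10 / 1899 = 0.01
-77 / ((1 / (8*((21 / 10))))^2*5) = -543312 / 125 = -4346.50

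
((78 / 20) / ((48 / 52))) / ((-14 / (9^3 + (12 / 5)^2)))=-3104361 / 14000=-221.74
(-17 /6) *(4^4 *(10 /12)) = -5440 /9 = -604.44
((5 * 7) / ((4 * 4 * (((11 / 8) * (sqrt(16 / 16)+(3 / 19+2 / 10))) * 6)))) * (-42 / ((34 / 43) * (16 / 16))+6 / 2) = -236075 / 24123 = -9.79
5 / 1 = 5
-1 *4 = -4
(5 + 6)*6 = 66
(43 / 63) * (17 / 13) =731 / 819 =0.89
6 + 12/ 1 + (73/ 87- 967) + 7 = -81881/ 87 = -941.16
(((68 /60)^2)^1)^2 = 83521 /50625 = 1.65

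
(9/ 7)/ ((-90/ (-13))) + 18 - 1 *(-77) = 6663/ 70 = 95.19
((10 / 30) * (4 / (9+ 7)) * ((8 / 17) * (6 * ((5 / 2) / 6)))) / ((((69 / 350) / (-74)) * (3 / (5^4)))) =-80937500 / 10557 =-7666.71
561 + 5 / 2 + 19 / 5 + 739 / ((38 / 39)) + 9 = 126801 / 95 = 1334.75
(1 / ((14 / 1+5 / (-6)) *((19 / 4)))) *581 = 13944 / 1501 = 9.29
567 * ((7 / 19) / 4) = 3969 / 76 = 52.22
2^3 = 8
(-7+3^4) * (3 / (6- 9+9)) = 37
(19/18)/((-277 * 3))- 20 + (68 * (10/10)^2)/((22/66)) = 2752253/14958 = 184.00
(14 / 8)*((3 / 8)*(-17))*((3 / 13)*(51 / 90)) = -6069 / 4160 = -1.46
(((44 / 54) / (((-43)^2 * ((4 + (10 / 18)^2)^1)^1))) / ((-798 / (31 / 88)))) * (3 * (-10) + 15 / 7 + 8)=4309 / 4806201848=0.00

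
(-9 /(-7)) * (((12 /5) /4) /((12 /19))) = 1.22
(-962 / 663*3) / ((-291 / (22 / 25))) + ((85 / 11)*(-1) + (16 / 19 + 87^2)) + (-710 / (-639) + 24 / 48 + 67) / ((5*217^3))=11984024302939682731 / 1584742324784850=7562.13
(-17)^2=289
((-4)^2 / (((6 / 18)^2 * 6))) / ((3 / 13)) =104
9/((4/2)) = 9/2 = 4.50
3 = 3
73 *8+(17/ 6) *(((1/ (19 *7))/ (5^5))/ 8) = 11650800017/ 19950000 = 584.00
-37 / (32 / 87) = -3219 / 32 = -100.59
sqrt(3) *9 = 9 *sqrt(3) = 15.59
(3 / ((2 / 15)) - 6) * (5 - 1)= 66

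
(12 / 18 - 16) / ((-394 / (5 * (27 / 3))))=345 / 197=1.75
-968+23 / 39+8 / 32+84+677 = -32161 / 156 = -206.16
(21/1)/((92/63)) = 1323/92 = 14.38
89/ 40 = 2.22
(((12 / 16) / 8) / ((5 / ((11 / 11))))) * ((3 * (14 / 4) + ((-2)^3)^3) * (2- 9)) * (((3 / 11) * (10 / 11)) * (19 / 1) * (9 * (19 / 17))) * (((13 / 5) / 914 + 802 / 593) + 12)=437085584496477 / 10493158720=41654.34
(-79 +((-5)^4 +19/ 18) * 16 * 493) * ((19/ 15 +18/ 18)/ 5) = 60444146/ 27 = 2238672.07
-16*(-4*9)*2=1152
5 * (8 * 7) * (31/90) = 868/9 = 96.44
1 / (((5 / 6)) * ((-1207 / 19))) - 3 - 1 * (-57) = 325776 / 6035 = 53.98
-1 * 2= -2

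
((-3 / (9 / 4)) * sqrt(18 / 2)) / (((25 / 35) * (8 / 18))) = -63 / 5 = -12.60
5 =5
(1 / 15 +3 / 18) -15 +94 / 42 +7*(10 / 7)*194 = 134923 / 70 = 1927.47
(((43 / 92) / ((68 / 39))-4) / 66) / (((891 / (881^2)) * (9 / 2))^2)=-14064837438761587 / 6637753359864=-2118.92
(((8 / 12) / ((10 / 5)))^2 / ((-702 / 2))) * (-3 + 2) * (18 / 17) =2 / 5967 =0.00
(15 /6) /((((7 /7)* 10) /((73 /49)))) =73 /196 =0.37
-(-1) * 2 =2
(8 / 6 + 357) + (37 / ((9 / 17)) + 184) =5510 / 9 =612.22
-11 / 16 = -0.69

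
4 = 4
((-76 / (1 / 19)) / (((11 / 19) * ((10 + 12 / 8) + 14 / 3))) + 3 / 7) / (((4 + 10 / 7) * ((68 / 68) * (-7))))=1149111 / 283822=4.05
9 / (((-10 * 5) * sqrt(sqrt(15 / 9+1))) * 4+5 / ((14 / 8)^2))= 9 / (80 / 49- 200 * 6^(3 / 4) / 3)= -0.04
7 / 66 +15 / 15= 73 / 66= 1.11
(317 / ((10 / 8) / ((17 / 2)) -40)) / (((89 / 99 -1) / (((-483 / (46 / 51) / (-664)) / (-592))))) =-571390281 / 5326342400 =-0.11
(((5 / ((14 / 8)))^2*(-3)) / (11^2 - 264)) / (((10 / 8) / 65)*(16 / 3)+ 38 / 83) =149400 / 488873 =0.31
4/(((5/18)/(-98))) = -7056/5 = -1411.20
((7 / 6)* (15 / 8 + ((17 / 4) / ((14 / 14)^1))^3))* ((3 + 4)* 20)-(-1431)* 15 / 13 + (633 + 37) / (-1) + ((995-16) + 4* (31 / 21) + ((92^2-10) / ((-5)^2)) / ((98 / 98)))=1102836573 / 72800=15148.85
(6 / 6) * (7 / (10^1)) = 7 / 10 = 0.70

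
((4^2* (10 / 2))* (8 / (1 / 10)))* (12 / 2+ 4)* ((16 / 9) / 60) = 51200 / 27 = 1896.30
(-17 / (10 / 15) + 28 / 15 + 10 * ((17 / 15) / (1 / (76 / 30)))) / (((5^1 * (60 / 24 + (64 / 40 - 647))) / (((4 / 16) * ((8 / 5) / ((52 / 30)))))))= -457 / 1253655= -0.00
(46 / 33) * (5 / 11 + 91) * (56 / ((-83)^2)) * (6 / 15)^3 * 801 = 5535350016 / 104196125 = 53.12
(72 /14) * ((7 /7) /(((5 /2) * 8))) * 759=6831 /35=195.17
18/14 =9/7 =1.29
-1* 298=-298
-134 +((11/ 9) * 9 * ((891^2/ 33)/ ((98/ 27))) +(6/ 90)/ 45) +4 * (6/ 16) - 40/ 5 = 2406766549/ 33075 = 72766.94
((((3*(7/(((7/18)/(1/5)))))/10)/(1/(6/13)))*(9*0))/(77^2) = 0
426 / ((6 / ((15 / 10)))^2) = 213 / 8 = 26.62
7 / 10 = 0.70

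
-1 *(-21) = 21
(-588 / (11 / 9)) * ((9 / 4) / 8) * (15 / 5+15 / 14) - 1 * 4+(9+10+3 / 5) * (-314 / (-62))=-12429519 / 27280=-455.63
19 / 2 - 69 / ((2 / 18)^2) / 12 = -1825 / 4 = -456.25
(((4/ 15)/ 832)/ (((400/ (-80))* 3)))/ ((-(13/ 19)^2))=0.00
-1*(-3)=3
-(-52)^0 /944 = -1 /944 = -0.00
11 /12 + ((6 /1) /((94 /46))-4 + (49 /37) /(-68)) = -14779 /88689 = -0.17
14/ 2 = 7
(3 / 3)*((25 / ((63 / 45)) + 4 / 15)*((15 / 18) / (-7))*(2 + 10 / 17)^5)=-156917787136 / 626156937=-250.60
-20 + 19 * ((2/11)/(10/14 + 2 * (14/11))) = -4754/251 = -18.94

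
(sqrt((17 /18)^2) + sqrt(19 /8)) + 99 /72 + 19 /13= sqrt(38) /4 + 3539 /936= 5.32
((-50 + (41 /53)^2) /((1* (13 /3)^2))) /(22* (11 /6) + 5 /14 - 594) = 52454682 /11032041319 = 0.00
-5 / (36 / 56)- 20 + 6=-196 / 9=-21.78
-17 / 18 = -0.94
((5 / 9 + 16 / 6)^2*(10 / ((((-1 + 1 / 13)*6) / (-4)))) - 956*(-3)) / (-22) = -2145437 / 16038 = -133.77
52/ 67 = 0.78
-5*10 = -50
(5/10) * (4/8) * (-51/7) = -51/28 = -1.82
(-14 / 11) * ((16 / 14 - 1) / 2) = -1 / 11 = -0.09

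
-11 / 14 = -0.79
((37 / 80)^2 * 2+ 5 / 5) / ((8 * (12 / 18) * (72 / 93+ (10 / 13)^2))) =71810973 / 366387200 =0.20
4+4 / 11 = 48 / 11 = 4.36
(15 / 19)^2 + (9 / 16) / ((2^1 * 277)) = 1997649 / 3199904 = 0.62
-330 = -330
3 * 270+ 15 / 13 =10545 / 13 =811.15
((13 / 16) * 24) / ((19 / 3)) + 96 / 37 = 7977 / 1406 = 5.67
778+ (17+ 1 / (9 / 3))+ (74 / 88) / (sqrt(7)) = 37 * sqrt(7) / 308+ 2386 / 3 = 795.65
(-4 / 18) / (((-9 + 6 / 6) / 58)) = 29 / 18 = 1.61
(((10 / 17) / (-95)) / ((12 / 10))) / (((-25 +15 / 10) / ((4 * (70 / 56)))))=50 / 45543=0.00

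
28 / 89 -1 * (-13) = 13.31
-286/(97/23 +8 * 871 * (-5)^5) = 6578/500824903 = 0.00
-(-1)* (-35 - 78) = -113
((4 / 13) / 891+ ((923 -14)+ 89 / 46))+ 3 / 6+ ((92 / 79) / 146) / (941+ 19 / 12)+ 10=16012701764601875 / 17378002131633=921.44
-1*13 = -13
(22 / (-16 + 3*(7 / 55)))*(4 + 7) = -13310 / 859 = -15.49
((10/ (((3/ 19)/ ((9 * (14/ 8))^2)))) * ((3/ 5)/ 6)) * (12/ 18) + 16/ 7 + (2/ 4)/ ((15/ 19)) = 882247/ 840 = 1050.29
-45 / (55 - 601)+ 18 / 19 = 3561 / 3458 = 1.03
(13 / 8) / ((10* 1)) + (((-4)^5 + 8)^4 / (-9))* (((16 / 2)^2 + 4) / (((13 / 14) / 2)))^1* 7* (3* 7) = -7952942506552851973 / 3120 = -2549020034151555.12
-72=-72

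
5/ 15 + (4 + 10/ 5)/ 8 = 13/ 12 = 1.08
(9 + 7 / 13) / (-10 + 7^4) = 124 / 31083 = 0.00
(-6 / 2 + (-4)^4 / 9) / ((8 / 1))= 229 / 72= 3.18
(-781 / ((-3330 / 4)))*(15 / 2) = 781 / 111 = 7.04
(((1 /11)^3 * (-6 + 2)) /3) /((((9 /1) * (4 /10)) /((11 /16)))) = -5 /26136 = -0.00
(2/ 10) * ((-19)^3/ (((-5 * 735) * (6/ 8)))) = 27436/ 55125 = 0.50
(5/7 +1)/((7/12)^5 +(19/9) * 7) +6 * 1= 158133606/25857937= 6.12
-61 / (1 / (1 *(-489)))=29829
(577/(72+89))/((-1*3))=-577/483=-1.19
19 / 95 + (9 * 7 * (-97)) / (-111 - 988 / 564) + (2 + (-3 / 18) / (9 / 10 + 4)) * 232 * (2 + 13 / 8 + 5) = 15534614367 / 3895010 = 3988.34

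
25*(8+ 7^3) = 8775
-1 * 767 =-767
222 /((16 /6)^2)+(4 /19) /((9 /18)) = 31.64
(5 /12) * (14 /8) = 35 /48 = 0.73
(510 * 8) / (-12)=-340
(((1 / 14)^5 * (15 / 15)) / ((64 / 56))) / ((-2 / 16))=-1 / 76832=-0.00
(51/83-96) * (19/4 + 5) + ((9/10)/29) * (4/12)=-44770137/48140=-930.00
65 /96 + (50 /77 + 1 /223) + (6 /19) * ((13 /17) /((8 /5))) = 1.48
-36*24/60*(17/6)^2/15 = -578/75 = -7.71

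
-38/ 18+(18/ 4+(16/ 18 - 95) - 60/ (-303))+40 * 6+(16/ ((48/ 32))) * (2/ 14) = 1908895/ 12726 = 150.00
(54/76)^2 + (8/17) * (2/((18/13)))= 261713/220932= 1.18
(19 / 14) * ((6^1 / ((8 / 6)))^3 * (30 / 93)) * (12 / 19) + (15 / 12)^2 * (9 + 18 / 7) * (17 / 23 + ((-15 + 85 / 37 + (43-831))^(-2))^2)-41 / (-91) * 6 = 32999141118583640390618013 / 799729246784229453456128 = 41.26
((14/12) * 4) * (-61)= -854/3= -284.67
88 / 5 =17.60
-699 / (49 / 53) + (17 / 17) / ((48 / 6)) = -296327 / 392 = -755.94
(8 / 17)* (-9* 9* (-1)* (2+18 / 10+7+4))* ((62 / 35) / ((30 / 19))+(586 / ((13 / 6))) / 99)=4624602768 / 2127125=2174.11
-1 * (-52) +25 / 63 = 3301 / 63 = 52.40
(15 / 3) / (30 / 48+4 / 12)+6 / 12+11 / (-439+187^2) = 2270474 / 397095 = 5.72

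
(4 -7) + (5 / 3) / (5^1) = -8 / 3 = -2.67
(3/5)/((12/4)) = 1/5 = 0.20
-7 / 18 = -0.39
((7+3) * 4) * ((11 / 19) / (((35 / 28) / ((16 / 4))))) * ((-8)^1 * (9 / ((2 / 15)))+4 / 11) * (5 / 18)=-1899520 / 171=-11108.30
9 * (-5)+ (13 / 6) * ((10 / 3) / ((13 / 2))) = -395 / 9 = -43.89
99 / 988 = 0.10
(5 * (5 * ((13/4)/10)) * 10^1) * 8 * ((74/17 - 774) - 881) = -1072920.59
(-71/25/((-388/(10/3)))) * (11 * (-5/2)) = -781/1164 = -0.67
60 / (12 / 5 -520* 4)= -75 / 2597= -0.03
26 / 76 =13 / 38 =0.34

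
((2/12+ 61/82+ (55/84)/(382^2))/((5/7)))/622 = 152539973/74427076960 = 0.00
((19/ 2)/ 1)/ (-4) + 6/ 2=5/ 8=0.62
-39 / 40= -0.98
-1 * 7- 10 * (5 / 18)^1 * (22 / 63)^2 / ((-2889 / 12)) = -240746861 / 34399323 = -7.00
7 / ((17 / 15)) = 105 / 17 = 6.18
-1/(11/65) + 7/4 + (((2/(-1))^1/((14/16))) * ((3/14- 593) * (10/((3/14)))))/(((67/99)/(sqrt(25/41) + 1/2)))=963926013/20636 + 219093600 * sqrt(41)/19229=119667.55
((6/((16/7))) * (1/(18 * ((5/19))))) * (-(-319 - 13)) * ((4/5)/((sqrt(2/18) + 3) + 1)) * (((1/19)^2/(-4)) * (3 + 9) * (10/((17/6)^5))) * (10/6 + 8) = -262035648/1753523395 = -0.15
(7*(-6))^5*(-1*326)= 42605341632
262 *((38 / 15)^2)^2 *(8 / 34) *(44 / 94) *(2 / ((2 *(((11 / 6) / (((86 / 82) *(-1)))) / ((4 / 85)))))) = -1503433099264 / 46988690625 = -32.00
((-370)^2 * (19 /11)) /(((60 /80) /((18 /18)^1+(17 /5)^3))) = 190608608 /15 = 12707240.53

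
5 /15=1 /3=0.33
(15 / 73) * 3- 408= -29739 / 73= -407.38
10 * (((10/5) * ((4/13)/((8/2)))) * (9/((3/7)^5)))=336140/351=957.66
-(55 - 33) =-22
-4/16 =-1/4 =-0.25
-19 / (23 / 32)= -608 / 23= -26.43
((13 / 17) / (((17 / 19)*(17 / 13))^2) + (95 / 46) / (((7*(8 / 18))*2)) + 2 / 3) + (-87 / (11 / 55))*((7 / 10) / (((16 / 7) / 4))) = -5829967233061 / 10972654896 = -531.32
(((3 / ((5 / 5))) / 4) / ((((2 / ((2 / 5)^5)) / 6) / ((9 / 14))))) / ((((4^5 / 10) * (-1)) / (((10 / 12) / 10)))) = -27 / 2240000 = -0.00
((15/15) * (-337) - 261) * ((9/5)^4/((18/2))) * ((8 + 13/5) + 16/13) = -25787646/3125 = -8252.05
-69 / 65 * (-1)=69 / 65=1.06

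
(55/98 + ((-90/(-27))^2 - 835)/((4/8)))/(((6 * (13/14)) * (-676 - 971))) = 1452845/8093358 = 0.18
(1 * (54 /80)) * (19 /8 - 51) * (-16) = 525.15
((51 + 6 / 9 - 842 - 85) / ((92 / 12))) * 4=-10504 / 23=-456.70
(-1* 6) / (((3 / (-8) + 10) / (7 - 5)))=-96 / 77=-1.25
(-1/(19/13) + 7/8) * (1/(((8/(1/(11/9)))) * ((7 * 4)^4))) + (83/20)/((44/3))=0.28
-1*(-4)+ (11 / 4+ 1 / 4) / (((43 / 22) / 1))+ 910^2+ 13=35609097 / 43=828118.53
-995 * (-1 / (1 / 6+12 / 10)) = 29850 / 41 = 728.05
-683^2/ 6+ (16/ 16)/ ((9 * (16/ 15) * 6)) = -22391467/ 288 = -77748.15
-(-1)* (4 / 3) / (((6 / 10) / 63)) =140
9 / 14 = 0.64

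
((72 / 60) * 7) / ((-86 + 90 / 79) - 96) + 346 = 12357461 / 35720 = 345.95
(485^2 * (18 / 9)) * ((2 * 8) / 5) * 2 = 3010880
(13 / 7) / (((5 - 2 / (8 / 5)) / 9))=156 / 35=4.46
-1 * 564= -564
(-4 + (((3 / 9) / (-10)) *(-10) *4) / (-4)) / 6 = -13 / 18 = -0.72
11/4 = 2.75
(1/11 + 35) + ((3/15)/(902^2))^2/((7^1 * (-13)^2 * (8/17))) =5495858087585465617/156617717521865600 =35.09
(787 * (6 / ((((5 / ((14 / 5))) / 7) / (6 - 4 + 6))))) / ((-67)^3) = -3702048 / 7519075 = -0.49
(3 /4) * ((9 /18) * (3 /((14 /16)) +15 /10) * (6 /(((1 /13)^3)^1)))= 1364337 /56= 24363.16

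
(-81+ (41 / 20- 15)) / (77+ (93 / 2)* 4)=-1879 / 5260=-0.36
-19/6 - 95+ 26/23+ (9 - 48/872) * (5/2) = -561622/7521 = -74.67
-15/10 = -1.50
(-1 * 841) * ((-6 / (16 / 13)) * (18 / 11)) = 295191 / 44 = 6708.89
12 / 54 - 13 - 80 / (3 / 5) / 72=-395 / 27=-14.63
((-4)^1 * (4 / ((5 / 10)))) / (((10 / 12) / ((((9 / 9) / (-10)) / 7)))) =96 / 175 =0.55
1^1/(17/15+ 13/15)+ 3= 7/2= 3.50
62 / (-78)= -31 / 39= -0.79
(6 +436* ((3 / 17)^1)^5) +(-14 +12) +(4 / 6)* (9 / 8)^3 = 5.02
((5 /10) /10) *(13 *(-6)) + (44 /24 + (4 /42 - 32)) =-33.97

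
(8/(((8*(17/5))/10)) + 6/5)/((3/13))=4576/255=17.95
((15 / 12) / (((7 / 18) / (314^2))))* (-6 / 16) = -3327615 / 28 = -118843.39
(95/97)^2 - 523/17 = -4767482/159953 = -29.81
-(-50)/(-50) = -1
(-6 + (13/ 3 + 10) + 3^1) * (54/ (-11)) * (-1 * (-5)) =-3060/ 11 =-278.18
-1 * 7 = -7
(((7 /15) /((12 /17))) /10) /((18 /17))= 2023 /32400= 0.06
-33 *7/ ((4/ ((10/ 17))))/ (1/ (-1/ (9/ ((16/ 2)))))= 1540/ 51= 30.20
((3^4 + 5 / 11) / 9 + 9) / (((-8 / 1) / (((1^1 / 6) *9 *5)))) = -8935 / 528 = -16.92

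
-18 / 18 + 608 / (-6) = -307 / 3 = -102.33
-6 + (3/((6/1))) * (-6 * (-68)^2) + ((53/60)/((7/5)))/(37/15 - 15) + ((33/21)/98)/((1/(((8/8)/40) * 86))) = -17898199503/1289680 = -13878.02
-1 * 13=-13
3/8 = 0.38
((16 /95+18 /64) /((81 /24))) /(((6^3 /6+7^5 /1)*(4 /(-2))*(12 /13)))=-17771 /4147420320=-0.00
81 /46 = 1.76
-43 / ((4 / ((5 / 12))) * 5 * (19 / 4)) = -43 / 228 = -0.19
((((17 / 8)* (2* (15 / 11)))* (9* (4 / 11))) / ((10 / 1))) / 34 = 27 / 484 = 0.06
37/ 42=0.88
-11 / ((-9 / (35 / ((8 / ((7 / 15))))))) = 539 / 216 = 2.50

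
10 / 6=5 / 3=1.67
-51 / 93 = -17 / 31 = -0.55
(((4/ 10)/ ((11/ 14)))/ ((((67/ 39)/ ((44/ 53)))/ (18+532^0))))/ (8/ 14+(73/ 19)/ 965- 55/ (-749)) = 16281744024/ 2260080113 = 7.20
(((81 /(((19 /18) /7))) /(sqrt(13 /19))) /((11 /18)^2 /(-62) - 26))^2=42032432808624384 /67409057330407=623.54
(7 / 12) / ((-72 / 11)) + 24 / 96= 139 / 864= 0.16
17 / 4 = 4.25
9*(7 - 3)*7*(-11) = -2772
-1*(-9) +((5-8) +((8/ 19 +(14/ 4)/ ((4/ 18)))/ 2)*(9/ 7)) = 17445/ 1064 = 16.40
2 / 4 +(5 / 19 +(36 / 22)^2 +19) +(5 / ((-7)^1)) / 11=720191 / 32186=22.38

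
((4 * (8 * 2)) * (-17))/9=-1088/9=-120.89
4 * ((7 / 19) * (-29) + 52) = 3140 / 19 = 165.26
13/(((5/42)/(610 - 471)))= 75894/5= 15178.80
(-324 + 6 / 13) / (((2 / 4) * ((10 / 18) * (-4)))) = 18927 / 65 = 291.18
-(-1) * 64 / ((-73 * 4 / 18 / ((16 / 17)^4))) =-18874368 / 6097033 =-3.10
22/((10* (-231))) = -1/105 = -0.01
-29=-29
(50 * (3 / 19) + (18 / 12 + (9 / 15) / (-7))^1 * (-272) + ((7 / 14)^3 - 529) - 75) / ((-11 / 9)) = 46954287 / 58520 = 802.36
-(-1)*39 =39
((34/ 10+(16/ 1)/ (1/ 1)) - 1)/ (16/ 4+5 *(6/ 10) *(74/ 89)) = 4094/ 1445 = 2.83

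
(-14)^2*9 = 1764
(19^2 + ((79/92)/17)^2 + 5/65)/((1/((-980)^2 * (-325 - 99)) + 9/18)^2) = 118996910161034421640320000/82389693543496657958653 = 1444.32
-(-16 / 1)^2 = -256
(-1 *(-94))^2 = 8836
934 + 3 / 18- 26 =908.17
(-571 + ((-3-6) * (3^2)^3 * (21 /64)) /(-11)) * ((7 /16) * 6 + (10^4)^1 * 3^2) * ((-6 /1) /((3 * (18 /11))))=63410569421 /1536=41282922.80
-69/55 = -1.25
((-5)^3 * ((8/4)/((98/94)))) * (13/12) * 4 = -152750/147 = -1039.12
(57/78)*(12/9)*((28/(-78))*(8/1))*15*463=-9852640/507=-19433.21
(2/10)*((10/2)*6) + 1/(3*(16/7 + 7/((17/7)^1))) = 6.06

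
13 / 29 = 0.45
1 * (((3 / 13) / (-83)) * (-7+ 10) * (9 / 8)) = -81 / 8632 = -0.01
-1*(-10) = 10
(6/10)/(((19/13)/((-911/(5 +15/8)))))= -284232/5225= -54.40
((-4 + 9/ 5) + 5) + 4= 34/ 5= 6.80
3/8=0.38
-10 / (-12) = 5 / 6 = 0.83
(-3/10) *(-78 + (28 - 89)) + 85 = 1267/10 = 126.70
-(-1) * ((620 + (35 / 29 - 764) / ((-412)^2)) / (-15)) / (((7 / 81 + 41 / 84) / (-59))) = 34032573213849 / 8017645660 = 4244.71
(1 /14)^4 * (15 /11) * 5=75 /422576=0.00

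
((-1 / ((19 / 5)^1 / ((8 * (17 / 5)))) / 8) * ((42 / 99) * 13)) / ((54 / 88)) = -12376 / 1539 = -8.04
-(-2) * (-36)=-72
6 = 6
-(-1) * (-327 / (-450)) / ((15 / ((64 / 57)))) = 3488 / 64125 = 0.05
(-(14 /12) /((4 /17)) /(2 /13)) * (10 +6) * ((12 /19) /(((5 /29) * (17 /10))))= -21112 /19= -1111.16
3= 3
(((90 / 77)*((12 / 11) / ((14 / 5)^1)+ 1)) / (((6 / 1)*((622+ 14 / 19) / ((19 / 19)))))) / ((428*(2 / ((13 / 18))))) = 1235 / 3367292544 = 0.00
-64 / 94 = -32 / 47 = -0.68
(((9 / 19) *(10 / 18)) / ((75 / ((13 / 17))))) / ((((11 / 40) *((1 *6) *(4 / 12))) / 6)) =104 / 3553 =0.03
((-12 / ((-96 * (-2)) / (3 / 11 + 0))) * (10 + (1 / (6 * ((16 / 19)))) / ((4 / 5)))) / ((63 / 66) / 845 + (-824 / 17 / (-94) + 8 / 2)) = -2656734925 / 68699646976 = -0.04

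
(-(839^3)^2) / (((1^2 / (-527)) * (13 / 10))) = 1838156059313389524470 / 13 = 141396619947183809574.62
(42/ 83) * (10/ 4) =105/ 83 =1.27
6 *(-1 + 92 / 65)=162 / 65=2.49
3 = 3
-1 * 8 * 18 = -144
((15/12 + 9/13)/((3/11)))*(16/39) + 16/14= 43276/10647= 4.06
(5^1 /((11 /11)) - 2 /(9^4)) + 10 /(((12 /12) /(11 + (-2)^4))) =1804273 /6561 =275.00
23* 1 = 23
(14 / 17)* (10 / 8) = 35 / 34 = 1.03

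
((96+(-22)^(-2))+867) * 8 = 932186 / 121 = 7704.02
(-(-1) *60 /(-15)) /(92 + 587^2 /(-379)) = 1516 /309701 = 0.00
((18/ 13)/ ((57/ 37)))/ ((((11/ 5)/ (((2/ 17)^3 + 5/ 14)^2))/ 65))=1689848262975/ 494385688258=3.42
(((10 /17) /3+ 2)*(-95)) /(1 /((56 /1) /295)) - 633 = -2023865 /3009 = -672.60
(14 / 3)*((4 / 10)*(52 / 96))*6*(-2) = -182 / 15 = -12.13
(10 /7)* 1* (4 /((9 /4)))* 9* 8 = 1280 /7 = 182.86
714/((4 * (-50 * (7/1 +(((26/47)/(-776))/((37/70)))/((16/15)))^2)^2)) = 0.00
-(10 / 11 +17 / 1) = -197 / 11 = -17.91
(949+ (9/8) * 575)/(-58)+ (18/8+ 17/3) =-19.60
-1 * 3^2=-9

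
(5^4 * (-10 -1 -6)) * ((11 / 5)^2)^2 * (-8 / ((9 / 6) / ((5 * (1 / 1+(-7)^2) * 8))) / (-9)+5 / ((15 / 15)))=-7998305095 / 27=-296233522.04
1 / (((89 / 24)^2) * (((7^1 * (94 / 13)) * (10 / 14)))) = 3744 / 1861435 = 0.00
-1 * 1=-1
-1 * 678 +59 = -619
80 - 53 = 27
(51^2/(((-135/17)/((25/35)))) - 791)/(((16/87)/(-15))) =2340735/28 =83597.68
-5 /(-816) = 5 /816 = 0.01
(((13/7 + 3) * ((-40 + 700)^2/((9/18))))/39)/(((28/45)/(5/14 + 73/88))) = 922704750/4459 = 206930.87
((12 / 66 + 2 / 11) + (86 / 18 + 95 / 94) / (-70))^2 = 33493758169 / 424348016400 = 0.08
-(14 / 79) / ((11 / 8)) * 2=-224 / 869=-0.26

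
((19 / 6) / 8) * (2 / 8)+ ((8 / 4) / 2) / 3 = 83 / 192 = 0.43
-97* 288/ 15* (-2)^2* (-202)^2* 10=-3039734784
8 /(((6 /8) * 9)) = 1.19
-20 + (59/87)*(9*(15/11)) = -3725/319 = -11.68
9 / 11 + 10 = 119 / 11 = 10.82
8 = 8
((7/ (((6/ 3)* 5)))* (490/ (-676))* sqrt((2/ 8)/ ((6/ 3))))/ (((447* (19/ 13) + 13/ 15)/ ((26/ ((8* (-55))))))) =1029* sqrt(2)/ 89805056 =0.00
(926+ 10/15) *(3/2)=1390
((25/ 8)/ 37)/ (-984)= -25/ 291264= -0.00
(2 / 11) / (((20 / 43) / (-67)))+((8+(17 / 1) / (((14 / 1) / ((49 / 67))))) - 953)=-3575566 / 3685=-970.30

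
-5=-5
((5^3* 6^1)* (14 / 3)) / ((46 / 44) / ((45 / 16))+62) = 866250 / 15437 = 56.12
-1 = -1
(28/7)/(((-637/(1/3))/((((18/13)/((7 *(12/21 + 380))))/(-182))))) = 1/167292762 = 0.00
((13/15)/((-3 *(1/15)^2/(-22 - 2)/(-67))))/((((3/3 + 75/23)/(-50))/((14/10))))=12019800/7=1717114.29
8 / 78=4 / 39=0.10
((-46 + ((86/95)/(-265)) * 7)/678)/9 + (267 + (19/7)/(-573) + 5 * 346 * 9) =1626356216750438/102693532725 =15836.99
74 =74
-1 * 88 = -88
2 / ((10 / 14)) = 14 / 5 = 2.80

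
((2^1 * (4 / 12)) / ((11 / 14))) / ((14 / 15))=10 / 11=0.91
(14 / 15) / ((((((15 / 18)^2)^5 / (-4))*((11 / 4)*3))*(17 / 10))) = -3009871872 / 1826171875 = -1.65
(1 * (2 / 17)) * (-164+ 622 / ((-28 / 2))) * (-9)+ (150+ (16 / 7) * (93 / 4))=50436 / 119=423.83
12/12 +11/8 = 19/8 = 2.38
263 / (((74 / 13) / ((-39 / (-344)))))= 133341 / 25456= 5.24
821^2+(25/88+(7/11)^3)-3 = 7177162393/10648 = 674038.54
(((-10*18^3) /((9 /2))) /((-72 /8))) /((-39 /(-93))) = 44640 /13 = 3433.85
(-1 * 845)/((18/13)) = -10985/18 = -610.28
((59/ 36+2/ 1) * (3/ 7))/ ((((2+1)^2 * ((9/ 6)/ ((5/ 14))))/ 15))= 0.62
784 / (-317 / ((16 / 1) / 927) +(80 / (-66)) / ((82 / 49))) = -0.04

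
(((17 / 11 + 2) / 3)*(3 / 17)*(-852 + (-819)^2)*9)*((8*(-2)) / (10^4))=-235138059 / 116875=-2011.88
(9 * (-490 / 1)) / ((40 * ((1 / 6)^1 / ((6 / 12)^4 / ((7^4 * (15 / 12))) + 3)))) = -3889647 / 1960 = -1984.51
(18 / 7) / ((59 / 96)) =1728 / 413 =4.18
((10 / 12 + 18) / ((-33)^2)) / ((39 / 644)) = 36386 / 127413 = 0.29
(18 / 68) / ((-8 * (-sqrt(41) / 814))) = 3663 * sqrt(41) / 5576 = 4.21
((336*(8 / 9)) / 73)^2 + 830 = 40610446 / 47961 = 846.74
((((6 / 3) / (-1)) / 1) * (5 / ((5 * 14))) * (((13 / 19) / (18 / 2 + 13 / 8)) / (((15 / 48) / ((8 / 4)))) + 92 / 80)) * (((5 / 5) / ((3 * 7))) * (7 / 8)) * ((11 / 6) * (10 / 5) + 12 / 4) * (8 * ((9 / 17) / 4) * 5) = -50457 / 153748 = -0.33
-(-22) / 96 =11 / 48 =0.23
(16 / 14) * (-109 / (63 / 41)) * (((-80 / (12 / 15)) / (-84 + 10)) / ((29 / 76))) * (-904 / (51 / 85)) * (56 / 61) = 4912610816000 / 12370617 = 397119.30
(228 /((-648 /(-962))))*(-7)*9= -63973 /3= -21324.33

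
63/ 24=21/ 8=2.62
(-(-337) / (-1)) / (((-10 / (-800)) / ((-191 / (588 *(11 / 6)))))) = 2574680 / 539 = 4776.77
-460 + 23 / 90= -41377 / 90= -459.74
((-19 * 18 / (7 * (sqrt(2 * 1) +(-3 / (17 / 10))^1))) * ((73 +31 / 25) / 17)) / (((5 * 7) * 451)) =5395392 * sqrt(2) / 444742375 +1904256 / 88948475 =0.04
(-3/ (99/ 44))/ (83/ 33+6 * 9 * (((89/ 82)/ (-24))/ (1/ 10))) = 7216/ 118553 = 0.06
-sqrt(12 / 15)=-0.89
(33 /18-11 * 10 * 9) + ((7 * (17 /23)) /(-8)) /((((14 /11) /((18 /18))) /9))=-1095985 /1104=-992.74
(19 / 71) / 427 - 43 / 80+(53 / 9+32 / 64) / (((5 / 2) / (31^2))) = 53596013081 / 21828240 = 2455.35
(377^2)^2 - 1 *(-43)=20200652684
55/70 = 11/14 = 0.79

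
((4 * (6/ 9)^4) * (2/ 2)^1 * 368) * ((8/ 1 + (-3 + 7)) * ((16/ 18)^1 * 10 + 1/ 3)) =7819264/ 243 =32178.04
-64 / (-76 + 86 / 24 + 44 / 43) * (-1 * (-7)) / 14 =16512 / 36839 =0.45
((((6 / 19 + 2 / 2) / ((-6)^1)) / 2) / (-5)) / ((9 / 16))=20 / 513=0.04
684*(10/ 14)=3420/ 7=488.57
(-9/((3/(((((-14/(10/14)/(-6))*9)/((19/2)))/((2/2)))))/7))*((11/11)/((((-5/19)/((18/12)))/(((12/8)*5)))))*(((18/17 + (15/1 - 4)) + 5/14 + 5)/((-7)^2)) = 67149/68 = 987.49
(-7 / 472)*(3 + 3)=-21 / 236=-0.09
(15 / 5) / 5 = 3 / 5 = 0.60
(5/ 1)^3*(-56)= -7000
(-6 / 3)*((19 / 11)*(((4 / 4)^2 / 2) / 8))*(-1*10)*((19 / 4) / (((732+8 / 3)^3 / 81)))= 10935 / 5219636224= 0.00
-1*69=-69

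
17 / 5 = 3.40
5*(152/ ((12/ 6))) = 380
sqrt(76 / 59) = 2 * sqrt(1121) / 59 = 1.13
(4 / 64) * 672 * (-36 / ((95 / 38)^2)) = -6048 / 25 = -241.92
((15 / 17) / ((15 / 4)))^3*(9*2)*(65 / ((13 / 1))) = 5760 / 4913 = 1.17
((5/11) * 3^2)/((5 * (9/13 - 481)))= -117/68684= -0.00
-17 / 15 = -1.13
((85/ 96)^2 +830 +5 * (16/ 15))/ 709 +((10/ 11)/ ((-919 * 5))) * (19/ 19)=77883418325/ 66053661696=1.18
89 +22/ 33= 89.67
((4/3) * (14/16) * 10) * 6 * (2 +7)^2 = 5670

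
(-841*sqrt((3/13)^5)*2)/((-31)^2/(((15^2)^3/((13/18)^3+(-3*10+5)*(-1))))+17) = -1005619232250000*sqrt(39)/2481411207207049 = -2.53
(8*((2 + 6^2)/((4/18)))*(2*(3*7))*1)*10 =574560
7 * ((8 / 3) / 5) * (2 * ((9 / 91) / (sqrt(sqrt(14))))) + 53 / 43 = 24 * 14^(3 / 4) / 455 + 53 / 43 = 1.61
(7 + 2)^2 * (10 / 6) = 135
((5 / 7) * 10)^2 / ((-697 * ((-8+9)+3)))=-625 / 34153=-0.02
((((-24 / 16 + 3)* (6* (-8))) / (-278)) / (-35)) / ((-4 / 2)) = 18 / 4865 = 0.00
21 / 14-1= 1 / 2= 0.50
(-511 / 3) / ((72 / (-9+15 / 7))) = 146 / 9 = 16.22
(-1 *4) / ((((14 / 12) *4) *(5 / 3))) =-18 / 35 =-0.51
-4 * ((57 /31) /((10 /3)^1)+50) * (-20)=4044.13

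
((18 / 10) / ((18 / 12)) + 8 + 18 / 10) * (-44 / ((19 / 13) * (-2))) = 3146 / 19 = 165.58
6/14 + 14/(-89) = 169/623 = 0.27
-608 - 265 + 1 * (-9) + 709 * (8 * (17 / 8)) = 11171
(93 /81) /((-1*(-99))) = 31 /2673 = 0.01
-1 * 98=-98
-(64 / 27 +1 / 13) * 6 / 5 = -1718 / 585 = -2.94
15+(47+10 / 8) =253 / 4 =63.25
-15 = -15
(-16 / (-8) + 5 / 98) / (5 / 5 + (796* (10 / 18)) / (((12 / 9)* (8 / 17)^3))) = 154368 / 239608579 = 0.00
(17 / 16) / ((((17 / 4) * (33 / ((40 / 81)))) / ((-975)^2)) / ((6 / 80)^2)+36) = 359125 / 12185952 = 0.03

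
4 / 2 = 2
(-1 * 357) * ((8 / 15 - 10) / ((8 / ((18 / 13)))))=76041 / 130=584.93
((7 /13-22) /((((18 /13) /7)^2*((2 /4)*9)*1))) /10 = -19747 /1620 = -12.19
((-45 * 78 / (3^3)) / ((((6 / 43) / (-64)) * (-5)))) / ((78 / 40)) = -55040 / 9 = -6115.56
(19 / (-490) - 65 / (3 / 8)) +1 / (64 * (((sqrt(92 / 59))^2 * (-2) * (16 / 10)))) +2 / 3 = -11958839033 / 69242880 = -172.71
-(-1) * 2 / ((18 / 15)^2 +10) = 25 / 143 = 0.17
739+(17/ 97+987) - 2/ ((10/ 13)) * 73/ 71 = 59348792/ 34435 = 1723.50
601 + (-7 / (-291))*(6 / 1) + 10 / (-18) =524314 / 873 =600.59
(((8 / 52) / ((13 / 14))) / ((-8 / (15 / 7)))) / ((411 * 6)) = -5 / 277836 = -0.00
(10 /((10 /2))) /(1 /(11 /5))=22 /5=4.40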